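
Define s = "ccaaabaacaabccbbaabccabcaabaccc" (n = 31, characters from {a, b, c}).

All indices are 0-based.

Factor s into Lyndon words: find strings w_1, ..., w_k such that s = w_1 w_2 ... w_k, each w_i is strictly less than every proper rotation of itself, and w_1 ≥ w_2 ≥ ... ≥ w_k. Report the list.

emit factor 1: 'c' (i=0, period=1)
emit factor 2: 'c' (i=1, period=1)
emit factor 3: 'aaabaacaabccbbaabccabcaabaccc' (i=2, period=29)

["c", "c", "aaabaacaabccbbaabccabcaabaccc"]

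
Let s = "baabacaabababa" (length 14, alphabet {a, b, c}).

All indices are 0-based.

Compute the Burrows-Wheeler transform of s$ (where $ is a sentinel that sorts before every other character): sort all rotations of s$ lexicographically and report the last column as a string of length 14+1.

rank  rotation         last
    0  $baabacaabababa  a
    1  a$baabacaababab  b
    2  aabababa$baabac  c
    3  aabacaabababa$b  b
    4  aba$baabacaabab  b
    5  ababa$baabacaab  b
    6  abababa$baabaca  a
    7  abacaabababa$ba  a
    8  acaabababa$baab  b
    9  ba$baabacaababa  a
   10  baabacaabababa$  $
   11  baba$baabacaaba  a
   12  bababa$baabacaa  a
   13  bacaabababa$baa  a
   14  caabababa$baaba  a

abcbbbaaba$aaaa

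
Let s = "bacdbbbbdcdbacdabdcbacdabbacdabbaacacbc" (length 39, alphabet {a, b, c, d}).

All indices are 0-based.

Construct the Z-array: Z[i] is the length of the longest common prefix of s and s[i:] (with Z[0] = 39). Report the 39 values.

Z[0]=39
i=1: fresh scan; Z[1]=0
i=2: fresh scan; Z[2]=0
i=3: fresh scan; Z[3]=0
i=4: fresh scan; Z[4]=1 extend→box=[4,5)
i=5: fresh scan; Z[5]=1 extend→box=[5,6)
i=6: fresh scan; Z[6]=1 extend→box=[6,7)
i=7: fresh scan; Z[7]=1 extend→box=[7,8)
i=8: fresh scan; Z[8]=0
i=9: fresh scan; Z[9]=0
i=10: fresh scan; Z[10]=0
i=11: fresh scan; Z[11]=4 extend→box=[11,15)
i=12: min(r-i=3, Z[1]=0)=0; Z[12]=0
i=13: min(r-i=2, Z[2]=0)=0; Z[13]=0
i=14: min(r-i=1, Z[3]=0)=0; Z[14]=0
i=15: fresh scan; Z[15]=0
i=16: fresh scan; Z[16]=1 extend→box=[16,17)
i=17: fresh scan; Z[17]=0
i=18: fresh scan; Z[18]=0
i=19: fresh scan; Z[19]=4 extend→box=[19,23)
i=20: min(r-i=3, Z[1]=0)=0; Z[20]=0
i=21: min(r-i=2, Z[2]=0)=0; Z[21]=0
i=22: min(r-i=1, Z[3]=0)=0; Z[22]=0
i=23: fresh scan; Z[23]=0
i=24: fresh scan; Z[24]=1 extend→box=[24,25)
i=25: fresh scan; Z[25]=4 extend→box=[25,29)
i=26: min(r-i=3, Z[1]=0)=0; Z[26]=0
i=27: min(r-i=2, Z[2]=0)=0; Z[27]=0
i=28: min(r-i=1, Z[3]=0)=0; Z[28]=0
i=29: fresh scan; Z[29]=0
i=30: fresh scan; Z[30]=1 extend→box=[30,31)
i=31: fresh scan; Z[31]=2 extend→box=[31,33)
i=32: min(r-i=1, Z[1]=0)=0; Z[32]=0
i=33: fresh scan; Z[33]=0
i=34: fresh scan; Z[34]=0
i=35: fresh scan; Z[35]=0
i=36: fresh scan; Z[36]=0
i=37: fresh scan; Z[37]=1 extend→box=[37,38)
i=38: fresh scan; Z[38]=0

[39, 0, 0, 0, 1, 1, 1, 1, 0, 0, 0, 4, 0, 0, 0, 0, 1, 0, 0, 4, 0, 0, 0, 0, 1, 4, 0, 0, 0, 0, 1, 2, 0, 0, 0, 0, 0, 1, 0]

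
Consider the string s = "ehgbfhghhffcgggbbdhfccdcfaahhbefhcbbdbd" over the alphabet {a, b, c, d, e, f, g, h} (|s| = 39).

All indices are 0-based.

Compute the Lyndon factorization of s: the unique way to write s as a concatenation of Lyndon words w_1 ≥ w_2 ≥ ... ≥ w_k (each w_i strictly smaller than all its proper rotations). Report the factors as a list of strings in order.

emit factor 1: 'ehg' (i=0, period=3)
emit factor 2: 'bfhghhffcggg' (i=3, period=12)
emit factor 3: 'bbdhfccdcf' (i=15, period=10)
emit factor 4: 'aahhbefhcbbdbd' (i=25, period=14)

["ehg", "bfhghhffcggg", "bbdhfccdcf", "aahhbefhcbbdbd"]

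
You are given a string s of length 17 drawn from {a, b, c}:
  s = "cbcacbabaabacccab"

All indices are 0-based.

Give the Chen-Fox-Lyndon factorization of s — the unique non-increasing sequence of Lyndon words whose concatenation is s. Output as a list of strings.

emit factor 1: 'c' (i=0, period=1)
emit factor 2: 'bc' (i=1, period=2)
emit factor 3: 'acb' (i=3, period=3)
emit factor 4: 'ab' (i=6, period=2)
emit factor 5: 'aabacccab' (i=8, period=9)

["c", "bc", "acb", "ab", "aabacccab"]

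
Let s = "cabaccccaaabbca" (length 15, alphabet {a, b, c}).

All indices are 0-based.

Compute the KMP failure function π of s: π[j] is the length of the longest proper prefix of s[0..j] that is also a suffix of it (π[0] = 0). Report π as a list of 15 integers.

π[0] = 0
j=1 s[j]='a': π[1]=0 (border '')
j=2 s[j]='b': π[2]=0 (border '')
j=3 s[j]='a': π[3]=0 (border '')
j=4 s[j]='c': π[4]=1 (border 'c')
j=5 s[j]='c': k: 1→0; π[5]=1 (border 'c')
j=6 s[j]='c': k: 1→0; π[6]=1 (border 'c')
j=7 s[j]='c': k: 1→0; π[7]=1 (border 'c')
j=8 s[j]='a': π[8]=2 (border 'ca')
j=9 s[j]='a': k: 2→0; π[9]=0 (border '')
j=10 s[j]='a': π[10]=0 (border '')
j=11 s[j]='b': π[11]=0 (border '')
j=12 s[j]='b': π[12]=0 (border '')
j=13 s[j]='c': π[13]=1 (border 'c')
j=14 s[j]='a': π[14]=2 (border 'ca')

[0, 0, 0, 0, 1, 1, 1, 1, 2, 0, 0, 0, 0, 1, 2]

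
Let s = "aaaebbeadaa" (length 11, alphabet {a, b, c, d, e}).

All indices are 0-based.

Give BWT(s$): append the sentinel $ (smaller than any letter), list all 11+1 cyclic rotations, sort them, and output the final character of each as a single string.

aad$aeaebaba

rank  rotation      last
    0  $aaaebbeadaa  a
    1  a$aaaebbeada  a
    2  aa$aaaebbead  d
    3  aaaebbeadaa$  $
    4  aaebbeadaa$a  a
    5  adaa$aaaebbe  e
    6  aebbeadaa$aa  a
    7  bbeadaa$aaae  e
    8  beadaa$aaaeb  b
    9  daa$aaaebbea  a
   10  eadaa$aaaebb  b
   11  ebbeadaa$aaa  a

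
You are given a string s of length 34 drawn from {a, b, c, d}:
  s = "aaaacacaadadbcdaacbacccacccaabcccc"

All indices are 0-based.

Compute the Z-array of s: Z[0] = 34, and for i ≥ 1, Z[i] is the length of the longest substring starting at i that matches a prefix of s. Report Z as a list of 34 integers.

[34, 3, 2, 1, 0, 1, 0, 2, 1, 0, 1, 0, 0, 0, 0, 2, 1, 0, 0, 1, 0, 0, 0, 1, 0, 0, 0, 2, 1, 0, 0, 0, 0, 0]

Z[0]=34
i=1: fresh scan; Z[1]=3 extend→box=[1,4)
i=2: min(r-i=2, Z[1]=3)=2; Z[2]=2
i=3: min(r-i=1, Z[2]=2)=1; Z[3]=1
i=4: fresh scan; Z[4]=0
i=5: fresh scan; Z[5]=1 extend→box=[5,6)
i=6: fresh scan; Z[6]=0
i=7: fresh scan; Z[7]=2 extend→box=[7,9)
i=8: min(r-i=1, Z[1]=3)=1; Z[8]=1
i=9: fresh scan; Z[9]=0
i=10: fresh scan; Z[10]=1 extend→box=[10,11)
i=11: fresh scan; Z[11]=0
i=12: fresh scan; Z[12]=0
i=13: fresh scan; Z[13]=0
i=14: fresh scan; Z[14]=0
i=15: fresh scan; Z[15]=2 extend→box=[15,17)
i=16: min(r-i=1, Z[1]=3)=1; Z[16]=1
i=17: fresh scan; Z[17]=0
i=18: fresh scan; Z[18]=0
i=19: fresh scan; Z[19]=1 extend→box=[19,20)
i=20: fresh scan; Z[20]=0
i=21: fresh scan; Z[21]=0
i=22: fresh scan; Z[22]=0
i=23: fresh scan; Z[23]=1 extend→box=[23,24)
i=24: fresh scan; Z[24]=0
i=25: fresh scan; Z[25]=0
i=26: fresh scan; Z[26]=0
i=27: fresh scan; Z[27]=2 extend→box=[27,29)
i=28: min(r-i=1, Z[1]=3)=1; Z[28]=1
i=29: fresh scan; Z[29]=0
i=30: fresh scan; Z[30]=0
i=31: fresh scan; Z[31]=0
i=32: fresh scan; Z[32]=0
i=33: fresh scan; Z[33]=0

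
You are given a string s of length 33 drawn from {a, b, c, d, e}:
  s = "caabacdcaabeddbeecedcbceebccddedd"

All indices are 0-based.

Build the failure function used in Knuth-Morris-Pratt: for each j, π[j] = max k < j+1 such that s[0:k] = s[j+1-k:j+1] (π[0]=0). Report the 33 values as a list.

π[0] = 0
j=1 s[j]='a': π[1]=0 (border '')
j=2 s[j]='a': π[2]=0 (border '')
j=3 s[j]='b': π[3]=0 (border '')
j=4 s[j]='a': π[4]=0 (border '')
j=5 s[j]='c': π[5]=1 (border 'c')
j=6 s[j]='d': k: 1→0; π[6]=0 (border '')
j=7 s[j]='c': π[7]=1 (border 'c')
j=8 s[j]='a': π[8]=2 (border 'ca')
j=9 s[j]='a': π[9]=3 (border 'caa')
j=10 s[j]='b': π[10]=4 (border 'caab')
j=11 s[j]='e': k: 4→0; π[11]=0 (border '')
j=12 s[j]='d': π[12]=0 (border '')
j=13 s[j]='d': π[13]=0 (border '')
j=14 s[j]='b': π[14]=0 (border '')
j=15 s[j]='e': π[15]=0 (border '')
j=16 s[j]='e': π[16]=0 (border '')
j=17 s[j]='c': π[17]=1 (border 'c')
j=18 s[j]='e': k: 1→0; π[18]=0 (border '')
j=19 s[j]='d': π[19]=0 (border '')
j=20 s[j]='c': π[20]=1 (border 'c')
j=21 s[j]='b': k: 1→0; π[21]=0 (border '')
j=22 s[j]='c': π[22]=1 (border 'c')
j=23 s[j]='e': k: 1→0; π[23]=0 (border '')
j=24 s[j]='e': π[24]=0 (border '')
j=25 s[j]='b': π[25]=0 (border '')
j=26 s[j]='c': π[26]=1 (border 'c')
j=27 s[j]='c': k: 1→0; π[27]=1 (border 'c')
j=28 s[j]='d': k: 1→0; π[28]=0 (border '')
j=29 s[j]='d': π[29]=0 (border '')
j=30 s[j]='e': π[30]=0 (border '')
j=31 s[j]='d': π[31]=0 (border '')
j=32 s[j]='d': π[32]=0 (border '')

[0, 0, 0, 0, 0, 1, 0, 1, 2, 3, 4, 0, 0, 0, 0, 0, 0, 1, 0, 0, 1, 0, 1, 0, 0, 0, 1, 1, 0, 0, 0, 0, 0]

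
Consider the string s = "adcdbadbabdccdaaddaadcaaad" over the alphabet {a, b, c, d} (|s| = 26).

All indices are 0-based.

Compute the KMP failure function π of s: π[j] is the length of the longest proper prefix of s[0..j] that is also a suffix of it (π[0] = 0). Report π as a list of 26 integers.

π[0] = 0
j=1 s[j]='d': π[1]=0 (border '')
j=2 s[j]='c': π[2]=0 (border '')
j=3 s[j]='d': π[3]=0 (border '')
j=4 s[j]='b': π[4]=0 (border '')
j=5 s[j]='a': π[5]=1 (border 'a')
j=6 s[j]='d': π[6]=2 (border 'ad')
j=7 s[j]='b': k: 2→0; π[7]=0 (border '')
j=8 s[j]='a': π[8]=1 (border 'a')
j=9 s[j]='b': k: 1→0; π[9]=0 (border '')
j=10 s[j]='d': π[10]=0 (border '')
j=11 s[j]='c': π[11]=0 (border '')
j=12 s[j]='c': π[12]=0 (border '')
j=13 s[j]='d': π[13]=0 (border '')
j=14 s[j]='a': π[14]=1 (border 'a')
j=15 s[j]='a': k: 1→0; π[15]=1 (border 'a')
j=16 s[j]='d': π[16]=2 (border 'ad')
j=17 s[j]='d': k: 2→0; π[17]=0 (border '')
j=18 s[j]='a': π[18]=1 (border 'a')
j=19 s[j]='a': k: 1→0; π[19]=1 (border 'a')
j=20 s[j]='d': π[20]=2 (border 'ad')
j=21 s[j]='c': π[21]=3 (border 'adc')
j=22 s[j]='a': k: 3→0; π[22]=1 (border 'a')
j=23 s[j]='a': k: 1→0; π[23]=1 (border 'a')
j=24 s[j]='a': k: 1→0; π[24]=1 (border 'a')
j=25 s[j]='d': π[25]=2 (border 'ad')

[0, 0, 0, 0, 0, 1, 2, 0, 1, 0, 0, 0, 0, 0, 1, 1, 2, 0, 1, 1, 2, 3, 1, 1, 1, 2]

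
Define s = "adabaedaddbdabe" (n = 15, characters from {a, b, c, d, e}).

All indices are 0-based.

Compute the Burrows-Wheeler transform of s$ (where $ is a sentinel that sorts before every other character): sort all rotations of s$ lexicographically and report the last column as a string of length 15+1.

edd$dbadaabedaba

rank  rotation          last
    0  $adabaedaddbdabe  e
    1  abaedaddbdabe$ad  d
    2  abe$adabaedaddbd  d
    3  adabaedaddbdabe$  $
    4  addbdabe$adabaed  d
    5  aedaddbdabe$adab  b
    6  baedaddbdabe$ada  a
    7  bdabe$adabaedadd  d
    8  be$adabaedaddbda  a
    9  dabaedaddbdabe$a  a
   10  dabe$adabaedaddb  b
   11  daddbdabe$adabae  e
   12  dbdabe$adabaedad  d
   13  ddbdabe$adabaeda  a
   14  e$adabaedaddbdab  b
   15  edaddbdabe$adaba  a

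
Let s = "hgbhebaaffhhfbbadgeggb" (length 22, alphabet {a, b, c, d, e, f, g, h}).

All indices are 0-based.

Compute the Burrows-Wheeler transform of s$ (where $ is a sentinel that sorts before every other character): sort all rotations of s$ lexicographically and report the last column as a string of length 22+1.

rank  rotation                 last
    0  $hgbhebaaffhhfbbadgeggb  b
    1  aaffhhfbbadgeggb$hgbheb  b
    2  adgeggb$hgbhebaaffhhfbb  b
    3  affhhfbbadgeggb$hgbheba  a
    4  b$hgbhebaaffhhfbbadgegg  g
    5  baaffhhfbbadgeggb$hgbhe  e
    6  badgeggb$hgbhebaaffhhfb  b
    7  bbadgeggb$hgbhebaaffhhf  f
    8  bhebaaffhhfbbadgeggb$hg  g
    9  dgeggb$hgbhebaaffhhfbba  a
   10  ebaaffhhfbbadgeggb$hgbh  h
   11  eggb$hgbhebaaffhhfbbadg  g
   12  fbbadgeggb$hgbhebaaffhh  h
   13  ffhhfbbadgeggb$hgbhebaa  a
   14  fhhfbbadgeggb$hgbhebaaf  f
   15  gb$hgbhebaaffhhfbbadgeg  g
   16  gbhebaaffhhfbbadgeggb$h  h
   17  geggb$hgbhebaaffhhfbbad  d
   18  ggb$hgbhebaaffhhfbbadge  e
   19  hebaaffhhfbbadgeggb$hgb  b
   20  hfbbadgeggb$hgbhebaaffh  h
   21  hgbhebaaffhhfbbadgeggb$  $
   22  hhfbbadgeggb$hgbhebaaff  f

bbbagebfgahghafghdebh$f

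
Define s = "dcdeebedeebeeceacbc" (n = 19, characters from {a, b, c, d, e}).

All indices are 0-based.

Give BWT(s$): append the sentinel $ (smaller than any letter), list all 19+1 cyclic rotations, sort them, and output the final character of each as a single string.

ceceebade$ceceeebddb

rank  rotation              last
    0  $dcdeebedeebeeceacbc  c
    1  acbc$dcdeebedeebeece  e
    2  bc$dcdeebedeebeeceac  c
    3  bedeebeeceacbc$dcdee  e
    4  beeceacbc$dcdeebedee  e
    5  c$dcdeebedeebeeceacb  b
    6  cbc$dcdeebedeebeecea  a
    7  cdeebedeebeeceacbc$d  d
    8  ceacbc$dcdeebedeebee  e
    9  dcdeebedeebeeceacbc$  $
   10  deebedeebeeceacbc$dc  c
   11  deebeeceacbc$dcdeebe  e
   12  eacbc$dcdeebedeebeec  c
   13  ebedeebeeceacbc$dcde  e
   14  ebeeceacbc$dcdeebede  e
   15  eceacbc$dcdeebedeebe  e
   16  edeebeeceacbc$dcdeeb  b
   17  eebedeebeeceacbc$dcd  d
   18  eebeeceacbc$dcdeebed  d
   19  eeceacbc$dcdeebedeeb  b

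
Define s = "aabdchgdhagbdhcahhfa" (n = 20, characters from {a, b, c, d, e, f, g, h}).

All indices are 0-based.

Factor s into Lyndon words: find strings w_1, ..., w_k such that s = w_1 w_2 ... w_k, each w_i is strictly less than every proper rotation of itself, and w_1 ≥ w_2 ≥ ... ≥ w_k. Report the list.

["aabdchgdhagbdhcahhf", "a"]

emit factor 1: 'aabdchgdhagbdhcahhf' (i=0, period=19)
emit factor 2: 'a' (i=19, period=1)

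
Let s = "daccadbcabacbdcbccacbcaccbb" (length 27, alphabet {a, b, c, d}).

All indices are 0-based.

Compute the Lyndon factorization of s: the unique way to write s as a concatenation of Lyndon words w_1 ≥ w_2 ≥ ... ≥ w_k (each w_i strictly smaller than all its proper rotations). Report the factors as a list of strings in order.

emit factor 1: 'd' (i=0, period=1)
emit factor 2: 'accadbc' (i=1, period=7)
emit factor 3: 'abacbdcbccacbcaccbb' (i=8, period=19)

["d", "accadbc", "abacbdcbccacbcaccbb"]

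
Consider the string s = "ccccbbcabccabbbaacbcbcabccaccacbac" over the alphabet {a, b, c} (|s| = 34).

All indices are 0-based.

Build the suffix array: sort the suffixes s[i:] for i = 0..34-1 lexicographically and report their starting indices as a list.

sorted suffixes:
  #0 SA[0]=15  'aacbcbcabccaccacbac'
  #1 SA[1]=11  'abbbaacbcbcabccaccacbac'
  #2 SA[2]=7  'abccabbbaacbcbcabccaccacbac'
  #3 SA[3]=22  'abccaccacbac'
  #4 SA[4]=32  'ac'
  #5 SA[5]=29  'acbac'
  #6 SA[6]=16  'acbcbcabccaccacbac'
  #7 SA[7]=26  'accacbac'
  #8 SA[8]=14  'baacbcbcabccaccacbac'
  #9 SA[9]=31  'bac'
  #10 SA[10]=13  'bbaacbcbcabccaccacbac'
  #11 SA[11]=12  'bbbaacbcbcabccaccacbac'
  #12 SA[12]=4  'bbcabccabbbaacbcbcabccaccacbac'
  #13 SA[13]=5  'bcabccabbbaacbcbcabccaccacbac'
  #14 SA[14]=20  'bcabccaccacbac'
  #15 SA[15]=18  'bcbcabccaccacbac'
  #16 SA[16]=8  'bccabbbaacbcbcabccaccacbac'
  #17 SA[17]=23  'bccaccacbac'
  #18 SA[18]=33  'c'
  #19 SA[19]=10  'cabbbaacbcbcabccaccacbac'
  #20 SA[20]=6  'cabccabbbaacbcbcabccaccacbac'
  #21 SA[21]=21  'cabccaccacbac'
  #22 SA[22]=28  'cacbac'
  #23 SA[23]=25  'caccacbac'
  #24 SA[24]=30  'cbac'
  #25 SA[25]=3  'cbbcabccabbbaacbcbcabccaccacbac'
  #26 SA[26]=19  'cbcabccaccacbac'
  #27 SA[27]=17  'cbcbcabccaccacbac'
  #28 SA[28]=9  'ccabbbaacbcbcabccaccacbac'
  #29 SA[29]=27  'ccacbac'
  #30 SA[30]=24  'ccaccacbac'
  #31 SA[31]=2  'ccbbcabccabbbaacbcbcabccaccacbac'
  #32 SA[32]=1  'cccbbcabccabbbaacbcbcabccaccacbac'
  #33 SA[33]=0  'ccccbbcabccabbbaacbcbcabccaccacbac'

[15, 11, 7, 22, 32, 29, 16, 26, 14, 31, 13, 12, 4, 5, 20, 18, 8, 23, 33, 10, 6, 21, 28, 25, 30, 3, 19, 17, 9, 27, 24, 2, 1, 0]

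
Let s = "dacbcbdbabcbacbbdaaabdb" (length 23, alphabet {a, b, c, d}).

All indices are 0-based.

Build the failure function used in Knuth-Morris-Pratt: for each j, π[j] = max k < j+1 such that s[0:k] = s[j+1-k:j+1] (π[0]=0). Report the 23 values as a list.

[0, 0, 0, 0, 0, 0, 1, 0, 0, 0, 0, 0, 0, 0, 0, 0, 1, 2, 0, 0, 0, 1, 0]

π[0] = 0
j=1 s[j]='a': π[1]=0 (border '')
j=2 s[j]='c': π[2]=0 (border '')
j=3 s[j]='b': π[3]=0 (border '')
j=4 s[j]='c': π[4]=0 (border '')
j=5 s[j]='b': π[5]=0 (border '')
j=6 s[j]='d': π[6]=1 (border 'd')
j=7 s[j]='b': k: 1→0; π[7]=0 (border '')
j=8 s[j]='a': π[8]=0 (border '')
j=9 s[j]='b': π[9]=0 (border '')
j=10 s[j]='c': π[10]=0 (border '')
j=11 s[j]='b': π[11]=0 (border '')
j=12 s[j]='a': π[12]=0 (border '')
j=13 s[j]='c': π[13]=0 (border '')
j=14 s[j]='b': π[14]=0 (border '')
j=15 s[j]='b': π[15]=0 (border '')
j=16 s[j]='d': π[16]=1 (border 'd')
j=17 s[j]='a': π[17]=2 (border 'da')
j=18 s[j]='a': k: 2→0; π[18]=0 (border '')
j=19 s[j]='a': π[19]=0 (border '')
j=20 s[j]='b': π[20]=0 (border '')
j=21 s[j]='d': π[21]=1 (border 'd')
j=22 s[j]='b': k: 1→0; π[22]=0 (border '')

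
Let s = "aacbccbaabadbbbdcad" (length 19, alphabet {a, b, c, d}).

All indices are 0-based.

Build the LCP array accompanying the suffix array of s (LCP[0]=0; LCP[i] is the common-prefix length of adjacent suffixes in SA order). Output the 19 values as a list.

[0, 2, 1, 1, 1, 2, 0, 2, 1, 2, 1, 1, 0, 1, 2, 1, 0, 1, 1]

sorted suffixes:
  #0 SA[0]=7  'aabadbbbdcad'
  #1 SA[1]=0  'aacbccbaabadbbbdcad'
  #2 SA[2]=8  'abadbbbdcad'
  #3 SA[3]=1  'acbccbaabadbbbdcad'
  #4 SA[4]=17  'ad'
  #5 SA[5]=10  'adbbbdcad'
  #6 SA[6]=6  'baabadbbbdcad'
  #7 SA[7]=9  'badbbbdcad'
  #8 SA[8]=12  'bbbdcad'
  #9 SA[9]=13  'bbdcad'
  #10 SA[10]=3  'bccbaabadbbbdcad'
  #11 SA[11]=14  'bdcad'
  #12 SA[12]=16  'cad'
  #13 SA[13]=5  'cbaabadbbbdcad'
  #14 SA[14]=2  'cbccbaabadbbbdcad'
  #15 SA[15]=4  'ccbaabadbbbdcad'
  #16 SA[16]=18  'd'
  #17 SA[17]=11  'dbbbdcad'
  #18 SA[18]=15  'dcad'

SA = [7, 0, 8, 1, 17, 10, 6, 9, 12, 13, 3, 14, 16, 5, 2, 4, 18, 11, 15]
[i] adj suffixes → lcp
  [1] 7/0 → 2 ('aa')
  [2] 0/8 → 1 ('a')
  [3] 8/1 → 1 ('a')
  [4] 1/17 → 1 ('a')
  [5] 17/10 → 2 ('ad')
  [6] 10/6 → 0 ('')
  [7] 6/9 → 2 ('ba')
  [8] 9/12 → 1 ('b')
  [9] 12/13 → 2 ('bb')
  [10] 13/3 → 1 ('b')
  [11] 3/14 → 1 ('b')
  [12] 14/16 → 0 ('')
  [13] 16/5 → 1 ('c')
  [14] 5/2 → 2 ('cb')
  [15] 2/4 → 1 ('c')
  [16] 4/18 → 0 ('')
  [17] 18/11 → 1 ('d')
  [18] 11/15 → 1 ('d')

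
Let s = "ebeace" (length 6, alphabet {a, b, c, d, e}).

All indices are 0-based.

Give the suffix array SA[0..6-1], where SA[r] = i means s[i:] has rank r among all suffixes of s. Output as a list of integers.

rank | idx | suffix
   0 |   3 | ace
   1 |   1 | beace
   2 |   4 | ce
   3 |   5 | e
   4 |   2 | eace
   5 |   0 | ebeace

[3, 1, 4, 5, 2, 0]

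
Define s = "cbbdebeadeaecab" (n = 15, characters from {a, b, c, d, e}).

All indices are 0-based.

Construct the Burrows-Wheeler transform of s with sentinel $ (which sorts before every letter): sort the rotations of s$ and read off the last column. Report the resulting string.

rank  rotation          last
    0  $cbbdebeadeaecab  b
    1  ab$cbbdebeadeaec  c
    2  adeaecab$cbbdebe  e
    3  aecab$cbbdebeade  e
    4  b$cbbdebeadeaeca  a
    5  bbdebeadeaecab$c  c
    6  bdebeadeaecab$cb  b
    7  beadeaecab$cbbde  e
    8  cab$cbbdebeadeae  e
    9  cbbdebeadeaecab$  $
   10  deaecab$cbbdebea  a
   11  debeadeaecab$cbb  b
   12  eadeaecab$cbbdeb  b
   13  eaecab$cbbdebead  d
   14  ebeadeaecab$cbbd  d
   15  ecab$cbbdebeadea  a

bceeacbee$abbdda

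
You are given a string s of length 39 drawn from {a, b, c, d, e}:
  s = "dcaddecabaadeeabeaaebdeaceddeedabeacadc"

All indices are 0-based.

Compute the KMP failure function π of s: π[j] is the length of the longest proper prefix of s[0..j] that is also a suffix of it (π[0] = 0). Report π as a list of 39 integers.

[0, 0, 0, 1, 1, 0, 0, 0, 0, 0, 0, 1, 0, 0, 0, 0, 0, 0, 0, 0, 0, 1, 0, 0, 0, 0, 1, 1, 0, 0, 1, 0, 0, 0, 0, 0, 0, 1, 2]

π[0] = 0
j=1 s[j]='c': π[1]=0 (border '')
j=2 s[j]='a': π[2]=0 (border '')
j=3 s[j]='d': π[3]=1 (border 'd')
j=4 s[j]='d': k: 1→0; π[4]=1 (border 'd')
j=5 s[j]='e': k: 1→0; π[5]=0 (border '')
j=6 s[j]='c': π[6]=0 (border '')
j=7 s[j]='a': π[7]=0 (border '')
j=8 s[j]='b': π[8]=0 (border '')
j=9 s[j]='a': π[9]=0 (border '')
j=10 s[j]='a': π[10]=0 (border '')
j=11 s[j]='d': π[11]=1 (border 'd')
j=12 s[j]='e': k: 1→0; π[12]=0 (border '')
j=13 s[j]='e': π[13]=0 (border '')
j=14 s[j]='a': π[14]=0 (border '')
j=15 s[j]='b': π[15]=0 (border '')
j=16 s[j]='e': π[16]=0 (border '')
j=17 s[j]='a': π[17]=0 (border '')
j=18 s[j]='a': π[18]=0 (border '')
j=19 s[j]='e': π[19]=0 (border '')
j=20 s[j]='b': π[20]=0 (border '')
j=21 s[j]='d': π[21]=1 (border 'd')
j=22 s[j]='e': k: 1→0; π[22]=0 (border '')
j=23 s[j]='a': π[23]=0 (border '')
j=24 s[j]='c': π[24]=0 (border '')
j=25 s[j]='e': π[25]=0 (border '')
j=26 s[j]='d': π[26]=1 (border 'd')
j=27 s[j]='d': k: 1→0; π[27]=1 (border 'd')
j=28 s[j]='e': k: 1→0; π[28]=0 (border '')
j=29 s[j]='e': π[29]=0 (border '')
j=30 s[j]='d': π[30]=1 (border 'd')
j=31 s[j]='a': k: 1→0; π[31]=0 (border '')
j=32 s[j]='b': π[32]=0 (border '')
j=33 s[j]='e': π[33]=0 (border '')
j=34 s[j]='a': π[34]=0 (border '')
j=35 s[j]='c': π[35]=0 (border '')
j=36 s[j]='a': π[36]=0 (border '')
j=37 s[j]='d': π[37]=1 (border 'd')
j=38 s[j]='c': π[38]=2 (border 'dc')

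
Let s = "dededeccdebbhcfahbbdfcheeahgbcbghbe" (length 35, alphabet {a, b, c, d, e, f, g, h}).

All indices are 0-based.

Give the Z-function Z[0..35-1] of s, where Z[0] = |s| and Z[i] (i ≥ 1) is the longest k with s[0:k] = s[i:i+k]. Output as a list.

Z[0]=35
i=1: i≥r, start 0; Z[1]=0
i=2: i≥r, start 0; Z[2]=4 scan→box=[2,6)
i=3: min(r-i=3, Z[1]=0)=0; Z[3]=0
i=4: min(r-i=2, Z[2]=4)=2; Z[4]=2
i=5: min(r-i=1, Z[3]=0)=0; Z[5]=0
i=6: i≥r, start 0; Z[6]=0
i=7: i≥r, start 0; Z[7]=0
i=8: i≥r, start 0; Z[8]=2 scan→box=[8,10)
i=9: min(r-i=1, Z[1]=0)=0; Z[9]=0
i=10: i≥r, start 0; Z[10]=0
i=11: i≥r, start 0; Z[11]=0
i=12: i≥r, start 0; Z[12]=0
i=13: i≥r, start 0; Z[13]=0
i=14: i≥r, start 0; Z[14]=0
i=15: i≥r, start 0; Z[15]=0
i=16: i≥r, start 0; Z[16]=0
i=17: i≥r, start 0; Z[17]=0
i=18: i≥r, start 0; Z[18]=0
i=19: i≥r, start 0; Z[19]=1 scan→box=[19,20)
i=20: i≥r, start 0; Z[20]=0
i=21: i≥r, start 0; Z[21]=0
i=22: i≥r, start 0; Z[22]=0
i=23: i≥r, start 0; Z[23]=0
i=24: i≥r, start 0; Z[24]=0
i=25: i≥r, start 0; Z[25]=0
i=26: i≥r, start 0; Z[26]=0
i=27: i≥r, start 0; Z[27]=0
i=28: i≥r, start 0; Z[28]=0
i=29: i≥r, start 0; Z[29]=0
i=30: i≥r, start 0; Z[30]=0
i=31: i≥r, start 0; Z[31]=0
i=32: i≥r, start 0; Z[32]=0
i=33: i≥r, start 0; Z[33]=0
i=34: i≥r, start 0; Z[34]=0

[35, 0, 4, 0, 2, 0, 0, 0, 2, 0, 0, 0, 0, 0, 0, 0, 0, 0, 0, 1, 0, 0, 0, 0, 0, 0, 0, 0, 0, 0, 0, 0, 0, 0, 0]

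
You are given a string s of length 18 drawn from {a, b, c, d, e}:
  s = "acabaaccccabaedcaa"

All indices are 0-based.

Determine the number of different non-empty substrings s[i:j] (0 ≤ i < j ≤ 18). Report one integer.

rank→(start, suffix):
  0 → (17, 'a')
  1 → (16, 'aa')
  2 → (4, 'aaccccabaedcaa')
  3 → (2, 'abaaccccabaedcaa')
  4 → (10, 'abaedcaa')
  5 → (0, 'acabaaccccabaedcaa')
  6 → (5, 'accccabaedcaa')
  7 → (12, 'aedcaa')
  8 → (3, 'baaccccabaedcaa')
  9 → (11, 'baedcaa')
  10 → (15, 'caa')
  11 → (1, 'cabaaccccabaedcaa')
  12 → (9, 'cabaedcaa')
  13 → (8, 'ccabaedcaa')
  14 → (7, 'cccabaedcaa')
  15 → (6, 'ccccabaedcaa')
  16 → (14, 'dcaa')
  17 → (13, 'edcaa')

SA = [17, 16, 4, 2, 10, 0, 5, 12, 3, 11, 15, 1, 9, 8, 7, 6, 14, 13]
[i] adj suffixes → lcp
  [1] 17/16 → 1 ('a')
  [2] 16/4 → 2 ('aa')
  [3] 4/2 → 1 ('a')
  [4] 2/10 → 3 ('aba')
  [5] 10/0 → 1 ('a')
  [6] 0/5 → 2 ('ac')
  [7] 5/12 → 1 ('a')
  [8] 12/3 → 0 ('')
  [9] 3/11 → 2 ('ba')
  [10] 11/15 → 0 ('')
  [11] 15/1 → 2 ('ca')
  [12] 1/9 → 4 ('caba')
  [13] 9/8 → 1 ('c')
  [14] 8/7 → 2 ('cc')
  [15] 7/6 → 3 ('ccc')
  [16] 6/14 → 0 ('')
  [17] 14/13 → 0 ('')

n(n+1)/2 = 18·19/2 = 171
Σ LCP = 0 + 1 + 2 + 1 + 3 + 1 + 2 + 1 + 0 + 2 + 0 + 2 + 4 + 1 + 2 + 3 + 0 + 0 = 25
distinct = 171 − 25 = 146

146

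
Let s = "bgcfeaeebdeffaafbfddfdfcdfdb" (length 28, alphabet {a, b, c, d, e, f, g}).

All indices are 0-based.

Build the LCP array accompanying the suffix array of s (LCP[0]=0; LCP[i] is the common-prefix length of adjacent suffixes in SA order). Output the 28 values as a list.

sorted suffixes:
  #0 SA[0]=13  'aafbfddfdfcdfdb'
  #1 SA[1]=5  'aeebdeffaafbfddfdfcdfdb'
  #2 SA[2]=14  'afbfddfdfcdfdb'
  #3 SA[3]=27  'b'
  #4 SA[4]=8  'bdeffaafbfddfdfcdfdb'
  #5 SA[5]=16  'bfddfdfcdfdb'
  #6 SA[6]=0  'bgcfeaeebdeffaafbfddfdfcdfdb'
  #7 SA[7]=23  'cdfdb'
  #8 SA[8]=2  'cfeaeebdeffaafbfddfdfcdfdb'
  #9 SA[9]=26  'db'
  #10 SA[10]=18  'ddfdfcdfdb'
  #11 SA[11]=9  'deffaafbfddfdfcdfdb'
  #12 SA[12]=21  'dfcdfdb'
  #13 SA[13]=24  'dfdb'
  #14 SA[14]=19  'dfdfcdfdb'
  #15 SA[15]=4  'eaeebdeffaafbfddfdfcdfdb'
  #16 SA[16]=7  'ebdeffaafbfddfdfcdfdb'
  #17 SA[17]=6  'eebdeffaafbfddfdfcdfdb'
  #18 SA[18]=10  'effaafbfddfdfcdfdb'
  #19 SA[19]=12  'faafbfddfdfcdfdb'
  #20 SA[20]=15  'fbfddfdfcdfdb'
  #21 SA[21]=22  'fcdfdb'
  #22 SA[22]=25  'fdb'
  #23 SA[23]=17  'fddfdfcdfdb'
  #24 SA[24]=20  'fdfcdfdb'
  #25 SA[25]=3  'feaeebdeffaafbfddfdfcdfdb'
  #26 SA[26]=11  'ffaafbfddfdfcdfdb'
  #27 SA[27]=1  'gcfeaeebdeffaafbfddfdfcdfdb'

SA = [13, 5, 14, 27, 8, 16, 0, 23, 2, 26, 18, 9, 21, 24, 19, 4, 7, 6, 10, 12, 15, 22, 25, 17, 20, 3, 11, 1]
i: (SA[i-1],SA[i]) lcp shared
  1: (13,5) 1 'a'
  2: (5,14) 1 'a'
  3: (14,27) 0 ''
  4: (27,8) 1 'b'
  5: (8,16) 1 'b'
  6: (16,0) 1 'b'
  7: (0,23) 0 ''
  8: (23,2) 1 'c'
  9: (2,26) 0 ''
  10: (26,18) 1 'd'
  11: (18,9) 1 'd'
  12: (9,21) 1 'd'
  13: (21,24) 2 'df'
  14: (24,19) 3 'dfd'
  15: (19,4) 0 ''
  16: (4,7) 1 'e'
  17: (7,6) 1 'e'
  18: (6,10) 1 'e'
  19: (10,12) 0 ''
  20: (12,15) 1 'f'
  21: (15,22) 1 'f'
  22: (22,25) 1 'f'
  23: (25,17) 2 'fd'
  24: (17,20) 2 'fd'
  25: (20,3) 1 'f'
  26: (3,11) 1 'f'
  27: (11,1) 0 ''

[0, 1, 1, 0, 1, 1, 1, 0, 1, 0, 1, 1, 1, 2, 3, 0, 1, 1, 1, 0, 1, 1, 1, 2, 2, 1, 1, 0]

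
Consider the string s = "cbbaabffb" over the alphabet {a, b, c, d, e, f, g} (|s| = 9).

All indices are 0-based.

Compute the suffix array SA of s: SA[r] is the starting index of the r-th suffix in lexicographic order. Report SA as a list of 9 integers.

rank→(start, suffix):
  0 → (3, 'aabffb')
  1 → (4, 'abffb')
  2 → (8, 'b')
  3 → (2, 'baabffb')
  4 → (1, 'bbaabffb')
  5 → (5, 'bffb')
  6 → (0, 'cbbaabffb')
  7 → (7, 'fb')
  8 → (6, 'ffb')

[3, 4, 8, 2, 1, 5, 0, 7, 6]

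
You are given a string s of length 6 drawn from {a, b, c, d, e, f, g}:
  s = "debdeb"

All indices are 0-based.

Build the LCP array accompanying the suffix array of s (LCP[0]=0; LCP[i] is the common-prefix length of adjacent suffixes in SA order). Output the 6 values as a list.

[0, 1, 0, 3, 0, 2]

sorted suffixes:
  #0 SA[0]=5  'b'
  #1 SA[1]=2  'bdeb'
  #2 SA[2]=3  'deb'
  #3 SA[3]=0  'debdeb'
  #4 SA[4]=4  'eb'
  #5 SA[5]=1  'ebdeb'

SA = [5, 2, 3, 0, 4, 1]
[i] adj suffixes → lcp
  [1] 5/2 → 1 ('b')
  [2] 2/3 → 0 ('')
  [3] 3/0 → 3 ('deb')
  [4] 0/4 → 0 ('')
  [5] 4/1 → 2 ('eb')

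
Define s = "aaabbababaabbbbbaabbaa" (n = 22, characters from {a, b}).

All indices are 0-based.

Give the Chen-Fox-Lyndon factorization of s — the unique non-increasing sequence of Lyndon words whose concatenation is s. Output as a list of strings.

["aaabbababaabbbbbaabb", "a", "a"]

emit factor 1: 'aaabbababaabbbbbaabb' (i=0, period=20)
emit factor 2: 'a' (i=20, period=1)
emit factor 3: 'a' (i=21, period=1)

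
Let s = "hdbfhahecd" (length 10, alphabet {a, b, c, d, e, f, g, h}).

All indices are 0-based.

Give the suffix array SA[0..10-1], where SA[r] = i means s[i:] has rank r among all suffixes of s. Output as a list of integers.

[5, 2, 8, 9, 1, 7, 3, 4, 0, 6]

sorted suffixes:
  #0 SA[0]=5  'ahecd'
  #1 SA[1]=2  'bfhahecd'
  #2 SA[2]=8  'cd'
  #3 SA[3]=9  'd'
  #4 SA[4]=1  'dbfhahecd'
  #5 SA[5]=7  'ecd'
  #6 SA[6]=3  'fhahecd'
  #7 SA[7]=4  'hahecd'
  #8 SA[8]=0  'hdbfhahecd'
  #9 SA[9]=6  'hecd'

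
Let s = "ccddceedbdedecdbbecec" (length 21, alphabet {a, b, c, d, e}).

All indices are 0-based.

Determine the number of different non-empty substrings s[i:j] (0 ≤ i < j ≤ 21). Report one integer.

sorted suffixes:
  #0 SA[0]=15  'bbecec'
  #1 SA[1]=8  'bdedecdbbecec'
  #2 SA[2]=16  'becec'
  #3 SA[3]=20  'c'
  #4 SA[4]=0  'ccddceedbdedecdbbecec'
  #5 SA[5]=13  'cdbbecec'
  #6 SA[6]=1  'cddceedbdedecdbbecec'
  #7 SA[7]=18  'cec'
  #8 SA[8]=4  'ceedbdedecdbbecec'
  #9 SA[9]=14  'dbbecec'
  #10 SA[10]=7  'dbdedecdbbecec'
  #11 SA[11]=3  'dceedbdedecdbbecec'
  #12 SA[12]=2  'ddceedbdedecdbbecec'
  #13 SA[13]=11  'decdbbecec'
  #14 SA[14]=9  'dedecdbbecec'
  #15 SA[15]=19  'ec'
  #16 SA[16]=12  'ecdbbecec'
  #17 SA[17]=17  'ecec'
  #18 SA[18]=6  'edbdedecdbbecec'
  #19 SA[19]=10  'edecdbbecec'
  #20 SA[20]=5  'eedbdedecdbbecec'

SA = [15, 8, 16, 20, 0, 13, 1, 18, 4, 14, 7, 3, 2, 11, 9, 19, 12, 17, 6, 10, 5]
[i] adj suffixes → lcp
  [1] 15/8 → 1 ('b')
  [2] 8/16 → 1 ('b')
  [3] 16/20 → 0 ('')
  [4] 20/0 → 1 ('c')
  [5] 0/13 → 1 ('c')
  [6] 13/1 → 2 ('cd')
  [7] 1/18 → 1 ('c')
  [8] 18/4 → 2 ('ce')
  [9] 4/14 → 0 ('')
  [10] 14/7 → 2 ('db')
  [11] 7/3 → 1 ('d')
  [12] 3/2 → 1 ('d')
  [13] 2/11 → 1 ('d')
  [14] 11/9 → 2 ('de')
  [15] 9/19 → 0 ('')
  [16] 19/12 → 2 ('ec')
  [17] 12/17 → 2 ('ec')
  [18] 17/6 → 1 ('e')
  [19] 6/10 → 2 ('ed')
  [20] 10/5 → 1 ('e')

n(n+1)/2 = 21·22/2 = 231
Σ LCP = 0 + 1 + 1 + 0 + 1 + 1 + 2 + 1 + 2 + 0 + 2 + 1 + 1 + 1 + 2 + 0 + 2 + 2 + 1 + 2 + 1 = 24
distinct = 231 − 24 = 207

207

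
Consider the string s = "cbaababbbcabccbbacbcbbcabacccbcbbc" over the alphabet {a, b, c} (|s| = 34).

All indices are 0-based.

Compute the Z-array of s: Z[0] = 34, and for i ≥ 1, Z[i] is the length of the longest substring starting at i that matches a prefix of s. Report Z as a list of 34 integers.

[34, 0, 0, 0, 0, 0, 0, 0, 0, 1, 0, 0, 1, 2, 0, 0, 0, 2, 0, 2, 0, 0, 1, 0, 0, 0, 1, 1, 2, 0, 2, 0, 0, 1]

Z[0]=34
i=1: outside box; Z[1]=0
i=2: outside box; Z[2]=0
i=3: outside box; Z[3]=0
i=4: outside box; Z[4]=0
i=5: outside box; Z[5]=0
i=6: outside box; Z[6]=0
i=7: outside box; Z[7]=0
i=8: outside box; Z[8]=0
i=9: outside box; Z[9]=1 grow→box=[9,10)
i=10: outside box; Z[10]=0
i=11: outside box; Z[11]=0
i=12: outside box; Z[12]=1 grow→box=[12,13)
i=13: outside box; Z[13]=2 grow→box=[13,15)
i=14: min(r-i=1, Z[1]=0)=0; Z[14]=0
i=15: outside box; Z[15]=0
i=16: outside box; Z[16]=0
i=17: outside box; Z[17]=2 grow→box=[17,19)
i=18: min(r-i=1, Z[1]=0)=0; Z[18]=0
i=19: outside box; Z[19]=2 grow→box=[19,21)
i=20: min(r-i=1, Z[1]=0)=0; Z[20]=0
i=21: outside box; Z[21]=0
i=22: outside box; Z[22]=1 grow→box=[22,23)
i=23: outside box; Z[23]=0
i=24: outside box; Z[24]=0
i=25: outside box; Z[25]=0
i=26: outside box; Z[26]=1 grow→box=[26,27)
i=27: outside box; Z[27]=1 grow→box=[27,28)
i=28: outside box; Z[28]=2 grow→box=[28,30)
i=29: min(r-i=1, Z[1]=0)=0; Z[29]=0
i=30: outside box; Z[30]=2 grow→box=[30,32)
i=31: min(r-i=1, Z[1]=0)=0; Z[31]=0
i=32: outside box; Z[32]=0
i=33: outside box; Z[33]=1 grow→box=[33,34)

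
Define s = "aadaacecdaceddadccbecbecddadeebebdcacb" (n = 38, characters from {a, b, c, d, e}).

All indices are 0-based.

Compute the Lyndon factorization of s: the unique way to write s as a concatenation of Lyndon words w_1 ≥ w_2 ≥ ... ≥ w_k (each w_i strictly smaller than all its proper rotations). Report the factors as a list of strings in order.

["aad", "aacecdaceddadccbecbecddadeebebdcacb"]

emit factor 1: 'aad' (i=0, period=3)
emit factor 2: 'aacecdaceddadccbecbecddadeebebdcacb' (i=3, period=35)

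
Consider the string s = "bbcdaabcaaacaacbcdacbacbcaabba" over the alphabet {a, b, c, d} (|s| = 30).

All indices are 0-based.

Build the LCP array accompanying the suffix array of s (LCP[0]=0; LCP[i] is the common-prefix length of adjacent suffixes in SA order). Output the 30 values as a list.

[0, 1, 2, 3, 2, 3, 1, 2, 1, 2, 3, 4, 0, 2, 1, 2, 1, 4, 2, 4, 0, 3, 3, 1, 2, 3, 1, 3, 0, 2]

rank→(start, suffix):
  0 → (29, 'a')
  1 → (8, 'aaacaacbcdacbacbcaabba')
  2 → (25, 'aabba')
  3 → (4, 'aabcaaacaacbcdacbacbcaabba')
  4 → (9, 'aacaacbcdacbacbcaabba')
  5 → (12, 'aacbcdacbacbcaabba')
  6 → (26, 'abba')
  7 → (5, 'abcaaacaacbcdacbacbcaabba')
  8 → (10, 'acaacbcdacbacbcaabba')
  9 → (18, 'acbacbcaabba')
  10 → (21, 'acbcaabba')
  11 → (13, 'acbcdacbacbcaabba')
  12 → (28, 'ba')
  13 → (20, 'bacbcaabba')
  14 → (27, 'bba')
  15 → (0, 'bbcdaabcaaacaacbcdacbacbcaabba')
  16 → (6, 'bcaaacaacbcdacbacbcaabba')
  17 → (23, 'bcaabba')
  18 → (1, 'bcdaabcaaacaacbcdacbacbcaabba')
  19 → (15, 'bcdacbacbcaabba')
  20 → (7, 'caaacaacbcdacbacbcaabba')
  21 → (24, 'caabba')
  22 → (11, 'caacbcdacbacbcaabba')
  23 → (19, 'cbacbcaabba')
  24 → (22, 'cbcaabba')
  25 → (14, 'cbcdacbacbcaabba')
  26 → (2, 'cdaabcaaacaacbcdacbacbcaabba')
  27 → (16, 'cdacbacbcaabba')
  28 → (3, 'daabcaaacaacbcdacbacbcaabba')
  29 → (17, 'dacbacbcaabba')

SA = [29, 8, 25, 4, 9, 12, 26, 5, 10, 18, 21, 13, 28, 20, 27, 0, 6, 23, 1, 15, 7, 24, 11, 19, 22, 14, 2, 16, 3, 17]
rank  pair      lcp
   1  s[29:],s[8:]  1  'a'
   2  s[8:],s[25:]  2  'aa'
   3  s[25:],s[4:]  3  'aab'
   4  s[4:],s[9:]  2  'aa'
   5  s[9:],s[12:]  3  'aac'
   6  s[12:],s[26:]  1  'a'
   7  s[26:],s[5:]  2  'ab'
   8  s[5:],s[10:]  1  'a'
   9  s[10:],s[18:]  2  'ac'
  10  s[18:],s[21:]  3  'acb'
  11  s[21:],s[13:]  4  'acbc'
  12  s[13:],s[28:]  0  ''
  13  s[28:],s[20:]  2  'ba'
  14  s[20:],s[27:]  1  'b'
  15  s[27:],s[0:]  2  'bb'
  16  s[0:],s[6:]  1  'b'
  17  s[6:],s[23:]  4  'bcaa'
  18  s[23:],s[1:]  2  'bc'
  19  s[1:],s[15:]  4  'bcda'
  20  s[15:],s[7:]  0  ''
  21  s[7:],s[24:]  3  'caa'
  22  s[24:],s[11:]  3  'caa'
  23  s[11:],s[19:]  1  'c'
  24  s[19:],s[22:]  2  'cb'
  25  s[22:],s[14:]  3  'cbc'
  26  s[14:],s[2:]  1  'c'
  27  s[2:],s[16:]  3  'cda'
  28  s[16:],s[3:]  0  ''
  29  s[3:],s[17:]  2  'da'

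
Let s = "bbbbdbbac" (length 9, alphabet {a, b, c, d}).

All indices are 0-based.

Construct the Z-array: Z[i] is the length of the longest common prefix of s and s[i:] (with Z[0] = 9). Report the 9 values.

[9, 3, 2, 1, 0, 2, 1, 0, 0]

Z[0]=9
i=1: fresh scan; Z[1]=3 scan→box=[1,4)
i=2: min(r-i=2, Z[1]=3)=2; Z[2]=2
i=3: min(r-i=1, Z[2]=2)=1; Z[3]=1
i=4: fresh scan; Z[4]=0
i=5: fresh scan; Z[5]=2 scan→box=[5,7)
i=6: min(r-i=1, Z[1]=3)=1; Z[6]=1
i=7: fresh scan; Z[7]=0
i=8: fresh scan; Z[8]=0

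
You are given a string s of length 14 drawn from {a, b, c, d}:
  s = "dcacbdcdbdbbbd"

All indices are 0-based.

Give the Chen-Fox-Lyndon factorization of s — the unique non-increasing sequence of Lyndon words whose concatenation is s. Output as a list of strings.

["d", "c", "acbdcdbdbbbd"]

emit factor 1: 'd' (i=0, period=1)
emit factor 2: 'c' (i=1, period=1)
emit factor 3: 'acbdcdbdbbbd' (i=2, period=12)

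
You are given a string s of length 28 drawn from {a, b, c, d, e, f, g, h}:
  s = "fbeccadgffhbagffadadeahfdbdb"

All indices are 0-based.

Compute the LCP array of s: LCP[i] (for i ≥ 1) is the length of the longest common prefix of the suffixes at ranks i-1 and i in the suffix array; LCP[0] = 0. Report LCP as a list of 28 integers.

sorted suffixes:
  #0 SA[0]=16  'adadeahfdbdb'
  #1 SA[1]=18  'adeahfdbdb'
  #2 SA[2]=5  'adgffhbagffadadeahfdbdb'
  #3 SA[3]=12  'agffadadeahfdbdb'
  #4 SA[4]=21  'ahfdbdb'
  #5 SA[5]=27  'b'
  #6 SA[6]=11  'bagffadadeahfdbdb'
  #7 SA[7]=25  'bdb'
  #8 SA[8]=1  'beccadgffhbagffadadeahfdbdb'
  #9 SA[9]=4  'cadgffhbagffadadeahfdbdb'
  #10 SA[10]=3  'ccadgffhbagffadadeahfdbdb'
  #11 SA[11]=17  'dadeahfdbdb'
  #12 SA[12]=26  'db'
  #13 SA[13]=24  'dbdb'
  #14 SA[14]=19  'deahfdbdb'
  #15 SA[15]=6  'dgffhbagffadadeahfdbdb'
  #16 SA[16]=20  'eahfdbdb'
  #17 SA[17]=2  'eccadgffhbagffadadeahfdbdb'
  #18 SA[18]=15  'fadadeahfdbdb'
  #19 SA[19]=0  'fbeccadgffhbagffadadeahfdbdb'
  #20 SA[20]=23  'fdbdb'
  #21 SA[21]=14  'ffadadeahfdbdb'
  #22 SA[22]=8  'ffhbagffadadeahfdbdb'
  #23 SA[23]=9  'fhbagffadadeahfdbdb'
  #24 SA[24]=13  'gffadadeahfdbdb'
  #25 SA[25]=7  'gffhbagffadadeahfdbdb'
  #26 SA[26]=10  'hbagffadadeahfdbdb'
  #27 SA[27]=22  'hfdbdb'

SA = [16, 18, 5, 12, 21, 27, 11, 25, 1, 4, 3, 17, 26, 24, 19, 6, 20, 2, 15, 0, 23, 14, 8, 9, 13, 7, 10, 22]
[i] adj suffixes → lcp
  [1] 16/18 → 2 ('ad')
  [2] 18/5 → 2 ('ad')
  [3] 5/12 → 1 ('a')
  [4] 12/21 → 1 ('a')
  [5] 21/27 → 0 ('')
  [6] 27/11 → 1 ('b')
  [7] 11/25 → 1 ('b')
  [8] 25/1 → 1 ('b')
  [9] 1/4 → 0 ('')
  [10] 4/3 → 1 ('c')
  [11] 3/17 → 0 ('')
  [12] 17/26 → 1 ('d')
  [13] 26/24 → 2 ('db')
  [14] 24/19 → 1 ('d')
  [15] 19/6 → 1 ('d')
  [16] 6/20 → 0 ('')
  [17] 20/2 → 1 ('e')
  [18] 2/15 → 0 ('')
  [19] 15/0 → 1 ('f')
  [20] 0/23 → 1 ('f')
  [21] 23/14 → 1 ('f')
  [22] 14/8 → 2 ('ff')
  [23] 8/9 → 1 ('f')
  [24] 9/13 → 0 ('')
  [25] 13/7 → 3 ('gff')
  [26] 7/10 → 0 ('')
  [27] 10/22 → 1 ('h')

[0, 2, 2, 1, 1, 0, 1, 1, 1, 0, 1, 0, 1, 2, 1, 1, 0, 1, 0, 1, 1, 1, 2, 1, 0, 3, 0, 1]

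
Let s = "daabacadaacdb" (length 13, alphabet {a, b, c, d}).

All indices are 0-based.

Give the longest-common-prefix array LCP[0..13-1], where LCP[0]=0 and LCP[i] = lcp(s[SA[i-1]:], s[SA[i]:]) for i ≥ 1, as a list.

sorted suffixes:
  #0 SA[0]=1  'aabacadaacdb'
  #1 SA[1]=8  'aacdb'
  #2 SA[2]=2  'abacadaacdb'
  #3 SA[3]=4  'acadaacdb'
  #4 SA[4]=9  'acdb'
  #5 SA[5]=6  'adaacdb'
  #6 SA[6]=12  'b'
  #7 SA[7]=3  'bacadaacdb'
  #8 SA[8]=5  'cadaacdb'
  #9 SA[9]=10  'cdb'
  #10 SA[10]=0  'daabacadaacdb'
  #11 SA[11]=7  'daacdb'
  #12 SA[12]=11  'db'

SA = [1, 8, 2, 4, 9, 6, 12, 3, 5, 10, 0, 7, 11]
[i] adj suffixes → lcp
  [1] 1/8 → 2 ('aa')
  [2] 8/2 → 1 ('a')
  [3] 2/4 → 1 ('a')
  [4] 4/9 → 2 ('ac')
  [5] 9/6 → 1 ('a')
  [6] 6/12 → 0 ('')
  [7] 12/3 → 1 ('b')
  [8] 3/5 → 0 ('')
  [9] 5/10 → 1 ('c')
  [10] 10/0 → 0 ('')
  [11] 0/7 → 3 ('daa')
  [12] 7/11 → 1 ('d')

[0, 2, 1, 1, 2, 1, 0, 1, 0, 1, 0, 3, 1]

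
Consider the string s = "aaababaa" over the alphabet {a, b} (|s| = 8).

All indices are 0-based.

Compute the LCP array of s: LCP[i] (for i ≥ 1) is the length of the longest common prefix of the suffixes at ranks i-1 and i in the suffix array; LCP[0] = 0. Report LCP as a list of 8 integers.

rank | idx | suffix
   0 |   7 | a
   1 |   6 | aa
   2 |   0 | aaababaa
   3 |   1 | aababaa
   4 |   4 | abaa
   5 |   2 | ababaa
   6 |   5 | baa
   7 |   3 | babaa

SA = [7, 6, 0, 1, 4, 2, 5, 3]
i: (SA[i-1],SA[i]) lcp shared
  1: (7,6) 1 'a'
  2: (6,0) 2 'aa'
  3: (0,1) 2 'aa'
  4: (1,4) 1 'a'
  5: (4,2) 3 'aba'
  6: (2,5) 0 ''
  7: (5,3) 2 'ba'

[0, 1, 2, 2, 1, 3, 0, 2]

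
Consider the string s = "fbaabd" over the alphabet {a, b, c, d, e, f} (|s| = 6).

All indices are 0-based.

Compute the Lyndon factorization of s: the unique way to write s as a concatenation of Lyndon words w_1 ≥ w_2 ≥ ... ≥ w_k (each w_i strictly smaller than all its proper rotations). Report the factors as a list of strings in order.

["f", "b", "aabd"]

emit factor 1: 'f' (i=0, period=1)
emit factor 2: 'b' (i=1, period=1)
emit factor 3: 'aabd' (i=2, period=4)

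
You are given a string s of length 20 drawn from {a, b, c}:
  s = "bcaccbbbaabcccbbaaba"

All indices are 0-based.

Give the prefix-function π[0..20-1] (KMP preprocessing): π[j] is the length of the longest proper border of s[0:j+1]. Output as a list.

π[0] = 0
j=1 s[j]='c': π[1]=0 (border '')
j=2 s[j]='a': π[2]=0 (border '')
j=3 s[j]='c': π[3]=0 (border '')
j=4 s[j]='c': π[4]=0 (border '')
j=5 s[j]='b': π[5]=1 (border 'b')
j=6 s[j]='b': k: 1→0; π[6]=1 (border 'b')
j=7 s[j]='b': k: 1→0; π[7]=1 (border 'b')
j=8 s[j]='a': k: 1→0; π[8]=0 (border '')
j=9 s[j]='a': π[9]=0 (border '')
j=10 s[j]='b': π[10]=1 (border 'b')
j=11 s[j]='c': π[11]=2 (border 'bc')
j=12 s[j]='c': k: 2→0; π[12]=0 (border '')
j=13 s[j]='c': π[13]=0 (border '')
j=14 s[j]='b': π[14]=1 (border 'b')
j=15 s[j]='b': k: 1→0; π[15]=1 (border 'b')
j=16 s[j]='a': k: 1→0; π[16]=0 (border '')
j=17 s[j]='a': π[17]=0 (border '')
j=18 s[j]='b': π[18]=1 (border 'b')
j=19 s[j]='a': k: 1→0; π[19]=0 (border '')

[0, 0, 0, 0, 0, 1, 1, 1, 0, 0, 1, 2, 0, 0, 1, 1, 0, 0, 1, 0]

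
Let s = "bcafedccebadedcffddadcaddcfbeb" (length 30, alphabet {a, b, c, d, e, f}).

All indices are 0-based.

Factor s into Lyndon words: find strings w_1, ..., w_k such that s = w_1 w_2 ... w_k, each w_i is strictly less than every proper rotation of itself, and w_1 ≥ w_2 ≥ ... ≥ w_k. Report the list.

["bc", "afedcceb", "adedcffdd", "adcaddcfbeb"]

emit factor 1: 'bc' (i=0, period=2)
emit factor 2: 'afedcceb' (i=2, period=8)
emit factor 3: 'adedcffdd' (i=10, period=9)
emit factor 4: 'adcaddcfbeb' (i=19, period=11)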